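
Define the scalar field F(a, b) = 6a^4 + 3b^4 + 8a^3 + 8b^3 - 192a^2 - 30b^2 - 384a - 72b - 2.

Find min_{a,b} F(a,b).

F(a,b) separates as P(a) + Q(b) − 2, so its minimum is min P + min Q − 2.
P'(a) = 24(a - 4)(a + 1)(a + 4) vanishes at a ∈ {-4, -1, 4}; Q'(b) = 12(b - 2)(b + 1)(b + 3) vanishes at b ∈ {-3, -1, 2}.
Local minima of P (where P''>0): P(-4)=-512, P(4)=-2560. Local minima of Q: Q(-3)=-27, Q(2)=-152.
So the global minimum of F is P(4) + Q(2) − 2 = -2560 − 152 − 2 = -2714, attained at (4, 2).

-2714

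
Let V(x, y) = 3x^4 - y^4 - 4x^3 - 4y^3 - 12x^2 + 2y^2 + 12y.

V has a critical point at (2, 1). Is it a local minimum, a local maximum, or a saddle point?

saddle point

The mixed partial ∂²V/∂x∂y is 0, so the Hessian at any point is diag(V_xx, V_yy) = diag(12(3x^2 - 2x - 2), 4(-3y^2 - 6y + 1)).
At (2, 1): H = diag(72, -32).
The eigenvalues have opposite signs, so H is indefinite: a saddle point.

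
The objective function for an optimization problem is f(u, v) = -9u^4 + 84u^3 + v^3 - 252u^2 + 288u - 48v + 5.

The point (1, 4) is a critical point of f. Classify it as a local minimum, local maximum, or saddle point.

The mixed partial ∂²f/∂u∂v is 0, so the Hessian at any point is diag(f_uu, f_vv) = diag(36(-3u^2 + 14u - 14), 6v).
At (1, 4): H = diag(-108, 24).
The eigenvalues have opposite signs, so H is indefinite: a saddle point.

saddle point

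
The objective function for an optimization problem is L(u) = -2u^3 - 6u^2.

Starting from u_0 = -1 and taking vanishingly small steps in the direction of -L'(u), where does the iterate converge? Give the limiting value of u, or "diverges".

-2

L'(u) = -6u(u + 2), so L'(-1) = 6.
Gradient descent moves in the -L' direction, i.e. u is decreasing.
The nearest critical point in that direction is u = -2, where L'' = 12 > 0 (a local minimum). The iterate converges there.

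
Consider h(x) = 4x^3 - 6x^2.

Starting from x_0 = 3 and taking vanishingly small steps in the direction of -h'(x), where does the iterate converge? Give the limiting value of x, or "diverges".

1

h'(x) = 12x(x - 1), so h'(3) = 72.
Gradient descent moves in the -h' direction, i.e. x is decreasing.
The nearest critical point in that direction is x = 1, where h'' = 12 > 0 (a local minimum). The iterate converges there.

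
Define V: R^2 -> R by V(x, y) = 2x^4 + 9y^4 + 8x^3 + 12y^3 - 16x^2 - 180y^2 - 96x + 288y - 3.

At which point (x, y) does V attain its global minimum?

(2, -4)

V(x,y) separates as P(x) + Q(y) − 3, so its minimum is min P + min Q − 3.
P'(x) = 8(x - 2)(x + 2)(x + 3) vanishes at x ∈ {-3, -2, 2}; Q'(y) = 36(y - 2)(y - 1)(y + 4) vanishes at y ∈ {-4, 1, 2}.
Local minima of P (where P''>0): P(-3)=90, P(2)=-160. Local minima of Q: Q(-4)=-2496, Q(2)=96.
So the global minimum of V is P(2) + Q(-4) − 3 = -160 − 2496 − 3 = -2659, attained at (2, -4).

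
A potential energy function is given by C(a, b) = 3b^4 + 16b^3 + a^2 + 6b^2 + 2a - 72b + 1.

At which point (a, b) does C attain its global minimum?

C(a,b) separates as P(a) + Q(b) + 1, so its minimum is min P + min Q + 1.
P'(a) = 2a + 2 vanishes at a ∈ {-1}; Q'(b) = 12(b - 1)(b + 2)(b + 3) vanishes at b ∈ {-3, -2, 1}.
Local minima of P (where P''>0): P(-1)=-1. Local minima of Q: Q(-3)=81, Q(1)=-47.
So the global minimum of C is P(-1) + Q(1) + 1 = -1 − 47 + 1 = -47, attained at (-1, 1).

(-1, 1)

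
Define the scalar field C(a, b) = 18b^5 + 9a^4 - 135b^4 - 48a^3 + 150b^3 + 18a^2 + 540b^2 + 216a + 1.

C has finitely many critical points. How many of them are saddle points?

C separates as a function of a plus a function of b, so ∇C=0 decouples.
∂C/∂a = 36(a - 3)(a - 2)(a + 1) = 0 at a ∈ {-1, 2, 3}; ∂C/∂b = 90b(b - 4)(b - 3)(b + 1) = 0 at b ∈ {-1, 0, 3, 4}.
The Hessian is diagonal: diag(C_aa, C_bb). Second derivatives: C_aa(-1)=432, C_aa(2)=-108, C_aa(3)=144; C_bb(-1)=-1800, C_bb(0)=1080, C_bb(3)=-1080, C_bb(4)=1800.
Saddle points occur where the two diagonal entries have opposite signs: (-1, -1), (-1, 3), (2, 0), (2, 4), (3, -1), (3, 3). Count: 6.

6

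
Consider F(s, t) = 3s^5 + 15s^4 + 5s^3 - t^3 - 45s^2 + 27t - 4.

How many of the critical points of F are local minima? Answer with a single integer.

F separates as a function of s plus a function of t, so ∇F=0 decouples.
∂F/∂s = 15s(s - 1)(s + 2)(s + 3) = 0 at s ∈ {-3, -2, 0, 1}; ∂F/∂t = -3(t - 3)(t + 3) = 0 at t ∈ {-3, 3}.
The Hessian is diagonal: diag(F_ss, F_tt). Second derivatives: F_ss(-3)=-180, F_ss(-2)=90, F_ss(0)=-90, F_ss(1)=180; F_tt(-3)=18, F_tt(3)=-18.
Local minima occur where both diagonal entries positive: (-2, -3), (1, -3). Count: 2.

2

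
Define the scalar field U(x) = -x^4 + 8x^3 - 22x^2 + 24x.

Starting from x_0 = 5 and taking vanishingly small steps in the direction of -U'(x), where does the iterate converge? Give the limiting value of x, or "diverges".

diverges

U'(x) = -4(x - 3)(x - 2)(x - 1), so U'(5) = -96.
Gradient descent moves in the -U' direction, i.e. x is increasing.
There is no critical point above x=5, and U' keeps the same sign, so the iterate runs off to +∞.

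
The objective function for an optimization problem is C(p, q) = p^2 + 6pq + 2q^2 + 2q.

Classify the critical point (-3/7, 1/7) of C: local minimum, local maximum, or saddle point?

saddle point

The Hessian of C is constant: H = [[2, 6], [6, 4]].
det(H) = 2·4 − 6² = -28.
Since det(H) < 0, H is indefinite and the critical point is a saddle point.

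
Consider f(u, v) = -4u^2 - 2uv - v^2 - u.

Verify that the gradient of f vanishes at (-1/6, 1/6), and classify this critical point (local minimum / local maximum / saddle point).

local maximum

∇f = (-8u - 2v - 1, -2u - 2v); substituting (-1/6, 1/6) gives ∇f = (0, 0), so (-1/6, 1/6) is indeed a critical point.
The Hessian of f is constant: H = [[-8, -2], [-2, -2]].
det(H) = (-8)·(-2) − (-2)² = 12.
det(H) > 0 and tr(H) = -10 < 0, so H is negative definite and the point is a local maximum.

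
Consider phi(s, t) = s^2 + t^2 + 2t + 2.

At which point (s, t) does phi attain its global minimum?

phi(s,t) separates as P(s) + Q(t) + 2, so its minimum is min P + min Q + 2.
P'(s) = 2s vanishes at s ∈ {0}; Q'(t) = 2(t + 1) vanishes at t ∈ {-1}.
Local minima of P (where P''>0): P(0)=0. Local minima of Q: Q(-1)=-1.
So the global minimum of phi is P(0) + Q(-1) + 2 = 0 − 1 + 2 = 1, attained at (0, -1).

(0, -1)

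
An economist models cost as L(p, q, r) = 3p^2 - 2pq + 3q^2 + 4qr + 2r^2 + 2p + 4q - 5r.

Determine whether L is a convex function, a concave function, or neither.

L is quadratic, so its Hessian is the constant matrix H = [[6, -2, 0], [-2, 6, 4], [0, 4, 4]].
Leading principal minors: 6, 32, 32.
All positive ⇒ H ≻ 0 ⇒ convex.

convex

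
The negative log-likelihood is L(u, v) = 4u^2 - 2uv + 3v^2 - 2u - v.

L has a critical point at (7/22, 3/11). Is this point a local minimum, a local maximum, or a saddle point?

The Hessian of L is constant: H = [[8, -2], [-2, 6]].
det(H) = 8·6 − (-2)² = 44.
det(H) > 0 and tr(H) = 14 > 0, so H is positive definite and the point is a local minimum.

local minimum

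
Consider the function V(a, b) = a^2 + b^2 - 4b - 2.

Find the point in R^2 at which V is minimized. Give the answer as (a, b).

V(a,b) separates as P(a) + Q(b) − 2, so its minimum is min P + min Q − 2.
P'(a) = 2a vanishes at a ∈ {0}; Q'(b) = 2b - 4 vanishes at b ∈ {2}.
Local minima of P (where P''>0): P(0)=0. Local minima of Q: Q(2)=-4.
So the global minimum of V is P(0) + Q(2) − 2 = 0 − 4 − 2 = -6, attained at (0, 2).

(0, 2)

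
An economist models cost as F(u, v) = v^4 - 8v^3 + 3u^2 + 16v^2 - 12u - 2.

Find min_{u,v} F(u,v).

F(u,v) separates as P(u) + Q(v) − 2, so its minimum is min P + min Q − 2.
P'(u) = 6u - 12 vanishes at u ∈ {2}; Q'(v) = 4v(v - 4)(v - 2) vanishes at v ∈ {0, 2, 4}.
Local minima of P (where P''>0): P(2)=-12. Local minima of Q: Q(0)=0, Q(4)=0.
So the global minimum of F is P(2) + Q(0) − 2 = -12 + 0 − 2 = -14, attained at (2, 0).

-14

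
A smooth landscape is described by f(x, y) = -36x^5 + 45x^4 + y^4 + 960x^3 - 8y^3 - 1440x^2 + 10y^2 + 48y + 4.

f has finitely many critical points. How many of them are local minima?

f separates as a function of x plus a function of y, so ∇f=0 decouples.
∂f/∂x = -180x(x - 4)(x - 1)(x + 4) = 0 at x ∈ {-4, 0, 1, 4}; ∂f/∂y = 4(y - 4)(y - 3)(y + 1) = 0 at y ∈ {-1, 3, 4}.
The Hessian is diagonal: diag(f_xx, f_yy). Second derivatives: f_xx(-4)=28800, f_xx(0)=-2880, f_xx(1)=2700, f_xx(4)=-17280; f_yy(-1)=80, f_yy(3)=-16, f_yy(4)=20.
Local minima occur where both diagonal entries positive: (-4, -1), (-4, 4), (1, -1), (1, 4). Count: 4.

4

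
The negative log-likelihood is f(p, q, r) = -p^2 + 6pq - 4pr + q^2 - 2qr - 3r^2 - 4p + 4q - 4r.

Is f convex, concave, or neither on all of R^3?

f is quadratic, so its Hessian is the constant matrix H = [[-2, 6, -4], [6, 2, -2], [-4, -2, -6]].
Leading principal minors: -2, -40, 312.
Neither pattern holds ⇒ H is indefinite ⇒ neither convex nor concave.

neither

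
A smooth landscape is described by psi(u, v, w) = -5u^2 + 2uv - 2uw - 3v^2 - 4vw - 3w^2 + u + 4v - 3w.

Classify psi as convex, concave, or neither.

concave

psi is quadratic, so its Hessian is the constant matrix H = [[-10, 2, -2], [2, -6, -4], [-2, -4, -6]].
Leading principal minors: -10, 56, -120.
Signs alternate −, +, − ⇒ H ≺ 0 ⇒ concave.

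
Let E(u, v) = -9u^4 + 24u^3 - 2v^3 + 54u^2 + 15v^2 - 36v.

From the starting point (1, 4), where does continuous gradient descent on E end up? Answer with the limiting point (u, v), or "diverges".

diverges

E is separable, so gradient descent decouples: u follows -∂E/∂u, v follows -∂E/∂v.
∂E/∂u = -36u(u - 3)(u + 1); at u=1 this is 144, so u decreases.
∂E/∂v = -6(v - 3)(v - 2); at v=4 this is -12, so v increases.
The v-coordinate has no critical point in that direction and runs off to infinity.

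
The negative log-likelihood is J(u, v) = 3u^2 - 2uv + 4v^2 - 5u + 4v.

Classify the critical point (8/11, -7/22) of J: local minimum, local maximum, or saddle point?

local minimum

The Hessian of J is constant: H = [[6, -2], [-2, 8]].
det(H) = 6·8 − (-2)² = 44.
det(H) > 0 and tr(H) = 14 > 0, so H is positive definite and the point is a local minimum.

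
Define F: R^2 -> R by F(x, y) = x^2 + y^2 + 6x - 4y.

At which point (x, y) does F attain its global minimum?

F(x,y) separates as P(x) + Q(y), so its minimum is min P + min Q.
P'(x) = 2x + 6 vanishes at x ∈ {-3}; Q'(y) = 2y - 4 vanishes at y ∈ {2}.
Local minima of P (where P''>0): P(-3)=-9. Local minima of Q: Q(2)=-4.
So the global minimum of F is P(-3) + Q(2) = -9 − 4 = -13, attained at (-3, 2).

(-3, 2)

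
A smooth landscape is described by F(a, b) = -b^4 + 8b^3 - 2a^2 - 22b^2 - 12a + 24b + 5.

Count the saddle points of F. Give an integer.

F separates as a function of a plus a function of b, so ∇F=0 decouples.
∂F/∂a = -4(a + 3) = 0 at a ∈ {-3}; ∂F/∂b = -4(b - 3)(b - 2)(b - 1) = 0 at b ∈ {1, 2, 3}.
The Hessian is diagonal: diag(F_aa, F_bb). Second derivatives: F_aa(-3)=-4; F_bb(1)=-8, F_bb(2)=4, F_bb(3)=-8.
Saddle points occur where the two diagonal entries have opposite signs: (-3, 2). Count: 1.

1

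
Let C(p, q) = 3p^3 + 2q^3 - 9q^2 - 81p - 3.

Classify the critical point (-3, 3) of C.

The mixed partial ∂²C/∂p∂q is 0, so the Hessian at any point is diag(C_pp, C_qq) = diag(18p, 6(2q - 3)).
At (-3, 3): H = diag(-54, 18).
The eigenvalues have opposite signs, so H is indefinite: a saddle point.

saddle point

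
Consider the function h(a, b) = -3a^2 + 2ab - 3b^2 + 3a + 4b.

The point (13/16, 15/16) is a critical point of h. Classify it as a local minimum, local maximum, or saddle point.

local maximum

The Hessian of h is constant: H = [[-6, 2], [2, -6]].
det(H) = (-6)·(-6) − 2² = 32.
det(H) > 0 and tr(H) = -12 < 0, so H is negative definite and the point is a local maximum.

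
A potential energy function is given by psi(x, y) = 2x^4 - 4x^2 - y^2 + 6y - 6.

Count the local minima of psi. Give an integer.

0

psi separates as a function of x plus a function of y, so ∇psi=0 decouples.
∂psi/∂x = 8x(x - 1)(x + 1) = 0 at x ∈ {-1, 0, 1}; ∂psi/∂y = -2(y - 3) = 0 at y ∈ {3}.
The Hessian is diagonal: diag(psi_xx, psi_yy). Second derivatives: psi_xx(-1)=16, psi_xx(0)=-8, psi_xx(1)=16; psi_yy(3)=-2.
Local minima occur where both diagonal entries positive: none. Count: 0.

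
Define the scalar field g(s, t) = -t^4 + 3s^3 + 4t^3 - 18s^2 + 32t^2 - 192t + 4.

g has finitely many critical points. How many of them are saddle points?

3

g separates as a function of s plus a function of t, so ∇g=0 decouples.
∂g/∂s = 9s(s - 4) = 0 at s ∈ {0, 4}; ∂g/∂t = -4(t - 4)(t - 3)(t + 4) = 0 at t ∈ {-4, 3, 4}.
The Hessian is diagonal: diag(g_ss, g_tt). Second derivatives: g_ss(0)=-36, g_ss(4)=36; g_tt(-4)=-224, g_tt(3)=28, g_tt(4)=-32.
Saddle points occur where the two diagonal entries have opposite signs: (0, 3), (4, -4), (4, 4). Count: 3.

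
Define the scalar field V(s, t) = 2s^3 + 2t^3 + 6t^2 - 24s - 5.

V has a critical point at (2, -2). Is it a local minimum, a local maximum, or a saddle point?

saddle point

The mixed partial ∂²V/∂s∂t is 0, so the Hessian at any point is diag(V_ss, V_tt) = diag(12s, 12(t + 1)).
At (2, -2): H = diag(24, -12).
The eigenvalues have opposite signs, so H is indefinite: a saddle point.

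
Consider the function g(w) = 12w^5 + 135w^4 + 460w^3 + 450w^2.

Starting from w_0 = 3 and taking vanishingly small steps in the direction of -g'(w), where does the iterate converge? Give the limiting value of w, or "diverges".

g'(w) = 60w(w + 1)(w + 3)(w + 5), so g'(3) = 34560.
Gradient descent moves in the -g' direction, i.e. w is decreasing.
The nearest critical point in that direction is w = 0, where g'' = 900 > 0 (a local minimum). The iterate converges there.

0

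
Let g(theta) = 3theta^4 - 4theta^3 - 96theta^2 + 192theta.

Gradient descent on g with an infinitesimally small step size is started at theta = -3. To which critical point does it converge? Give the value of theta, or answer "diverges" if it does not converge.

g'(theta) = 12(theta - 4)(theta - 1)(theta + 4), so g'(-3) = 336.
Gradient descent moves in the -g' direction, i.e. theta is decreasing.
The nearest critical point in that direction is theta = -4, where g'' = 480 > 0 (a local minimum). The iterate converges there.

-4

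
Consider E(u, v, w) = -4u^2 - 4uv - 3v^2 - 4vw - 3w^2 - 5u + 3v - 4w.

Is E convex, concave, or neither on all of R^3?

concave

E is quadratic, so its Hessian is the constant matrix H = [[-8, -4, 0], [-4, -6, -4], [0, -4, -6]].
Leading principal minors: -8, 32, -64.
Signs alternate −, +, − ⇒ H ≺ 0 ⇒ concave.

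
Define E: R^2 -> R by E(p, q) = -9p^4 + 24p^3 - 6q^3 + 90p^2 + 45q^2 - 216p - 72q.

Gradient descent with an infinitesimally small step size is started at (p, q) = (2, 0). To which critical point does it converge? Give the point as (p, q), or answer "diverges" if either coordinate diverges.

E is separable, so gradient descent decouples: p follows -∂E/∂p, q follows -∂E/∂q.
∂E/∂p = -36(p - 3)(p - 1)(p + 2); at p=2 this is 144, so p decreases.
∂E/∂q = -18(q - 4)(q - 1); at q=0 this is -72, so q increases.
p converges to its nearest critical value 1 (a local min of the p-part); q converges to 1. The iterate converges to (1, 1).

(1, 1)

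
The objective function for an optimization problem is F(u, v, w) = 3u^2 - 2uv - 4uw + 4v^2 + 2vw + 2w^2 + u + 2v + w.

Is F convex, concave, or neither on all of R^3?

convex

F is quadratic, so its Hessian is the constant matrix H = [[6, -2, -4], [-2, 8, 2], [-4, 2, 4]].
Leading principal minors: 6, 44, 56.
All positive ⇒ H ≻ 0 ⇒ convex.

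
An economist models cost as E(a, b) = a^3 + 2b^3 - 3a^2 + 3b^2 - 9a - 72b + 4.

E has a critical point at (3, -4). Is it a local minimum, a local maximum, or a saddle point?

The mixed partial ∂²E/∂a∂b is 0, so the Hessian at any point is diag(E_aa, E_bb) = diag(6(a - 1), 6(2b + 1)).
At (3, -4): H = diag(12, -42).
The eigenvalues have opposite signs, so H is indefinite: a saddle point.

saddle point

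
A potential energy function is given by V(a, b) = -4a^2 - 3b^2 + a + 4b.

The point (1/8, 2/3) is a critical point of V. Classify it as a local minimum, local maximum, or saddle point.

local maximum

The Hessian of V is constant: H = [[-8, 0], [0, -6]].
det(H) = (-8)·(-6) − 0² = 48.
det(H) > 0 and tr(H) = -14 < 0, so H is negative definite and the point is a local maximum.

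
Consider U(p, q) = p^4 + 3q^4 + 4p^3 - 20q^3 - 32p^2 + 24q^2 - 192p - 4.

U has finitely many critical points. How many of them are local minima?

4

U separates as a function of p plus a function of q, so ∇U=0 decouples.
∂U/∂p = 4(p - 4)(p + 3)(p + 4) = 0 at p ∈ {-4, -3, 4}; ∂U/∂q = 12q(q - 4)(q - 1) = 0 at q ∈ {0, 1, 4}.
The Hessian is diagonal: diag(U_pp, U_qq). Second derivatives: U_pp(-4)=32, U_pp(-3)=-28, U_pp(4)=224; U_qq(0)=48, U_qq(1)=-36, U_qq(4)=144.
Local minima occur where both diagonal entries positive: (-4, 0), (-4, 4), (4, 0), (4, 4). Count: 4.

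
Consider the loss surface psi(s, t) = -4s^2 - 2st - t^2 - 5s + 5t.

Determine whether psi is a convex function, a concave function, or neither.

concave

psi is quadratic, so its Hessian is the constant matrix H = [[-8, -2], [-2, -2]].
det(H) = 12, tr(H) = -10.
det(H) > 0 and tr(H) < 0, so H is negative definite everywhere: concave.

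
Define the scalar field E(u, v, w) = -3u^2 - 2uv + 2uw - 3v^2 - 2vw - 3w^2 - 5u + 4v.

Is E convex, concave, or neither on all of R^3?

concave

E is quadratic, so its Hessian is the constant matrix H = [[-6, -2, 2], [-2, -6, -2], [2, -2, -6]].
Leading principal minors: -6, 32, -128.
Signs alternate −, +, − ⇒ H ≺ 0 ⇒ concave.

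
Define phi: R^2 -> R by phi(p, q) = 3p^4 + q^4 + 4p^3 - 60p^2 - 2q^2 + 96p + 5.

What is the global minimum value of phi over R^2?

-828

phi(p,q) separates as A(p) + B(q) + 5, so its minimum is min A + min B + 5.
A'(p) = 12(p - 2)(p - 1)(p + 4) vanishes at p ∈ {-4, 1, 2}; B'(q) = 4q(q - 1)(q + 1) vanishes at q ∈ {-1, 0, 1}.
Local minima of A (where A''>0): A(-4)=-832, A(2)=32. Local minima of B: B(-1)=-1, B(1)=-1.
So the global minimum of phi is A(-4) + B(-1) + 5 = -832 − 1 + 5 = -828, attained at (-4, -1).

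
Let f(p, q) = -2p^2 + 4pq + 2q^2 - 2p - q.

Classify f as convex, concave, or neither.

f is quadratic, so its Hessian is the constant matrix H = [[-4, 4], [4, 4]].
det(H) = -32, tr(H) = 0.
det(H) < 0, so H is indefinite: neither convex nor concave.

neither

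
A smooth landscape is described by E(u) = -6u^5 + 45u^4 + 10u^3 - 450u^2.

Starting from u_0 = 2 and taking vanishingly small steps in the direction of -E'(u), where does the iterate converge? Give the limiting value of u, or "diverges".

E'(u) = -30u(u - 5)(u - 3)(u + 2), so E'(2) = -720.
Gradient descent moves in the -E' direction, i.e. u is increasing.
The nearest critical point in that direction is u = 3, where E'' = 900 > 0 (a local minimum). The iterate converges there.

3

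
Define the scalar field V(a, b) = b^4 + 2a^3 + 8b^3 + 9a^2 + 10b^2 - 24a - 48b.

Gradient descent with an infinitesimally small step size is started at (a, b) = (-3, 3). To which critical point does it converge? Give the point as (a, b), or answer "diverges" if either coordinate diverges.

V is separable, so gradient descent decouples: a follows -∂V/∂a, b follows -∂V/∂b.
∂V/∂a = 6(a - 1)(a + 4); at a=-3 this is -24, so a increases.
∂V/∂b = 4(b - 1)(b + 3)(b + 4); at b=3 this is 336, so b decreases.
a converges to its nearest critical value 1 (a local min of the a-part); b converges to 1. The iterate converges to (1, 1).

(1, 1)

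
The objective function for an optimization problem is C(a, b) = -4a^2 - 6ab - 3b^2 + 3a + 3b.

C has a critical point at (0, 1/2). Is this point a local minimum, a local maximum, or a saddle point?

The Hessian of C is constant: H = [[-8, -6], [-6, -6]].
det(H) = (-8)·(-6) − (-6)² = 12.
det(H) > 0 and tr(H) = -14 < 0, so H is negative definite and the point is a local maximum.

local maximum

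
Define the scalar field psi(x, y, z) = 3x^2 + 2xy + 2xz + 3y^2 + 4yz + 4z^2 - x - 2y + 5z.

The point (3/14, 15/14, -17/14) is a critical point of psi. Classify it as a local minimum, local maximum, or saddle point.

local minimum

The Hessian is constant: H = [[6, 2, 2], [2, 6, 4], [2, 4, 8]].
Leading principal minors: Δ₁ = 6, Δ₂ = 32, Δ₃ = 168.
All leading minors are positive, so H is positive definite: a local minimum.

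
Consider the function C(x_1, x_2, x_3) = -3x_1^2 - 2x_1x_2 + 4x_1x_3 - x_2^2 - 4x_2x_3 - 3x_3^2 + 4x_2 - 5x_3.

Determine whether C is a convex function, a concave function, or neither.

neither

C is quadratic, so its Hessian is the constant matrix H = [[-6, -2, 4], [-2, -2, -4], [4, -4, -6]].
Leading principal minors: -6, 8, 144.
Neither pattern holds ⇒ H is indefinite ⇒ neither convex nor concave.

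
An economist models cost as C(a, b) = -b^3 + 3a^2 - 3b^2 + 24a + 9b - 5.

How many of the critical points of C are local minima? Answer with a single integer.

C separates as a function of a plus a function of b, so ∇C=0 decouples.
∂C/∂a = 6(a + 4) = 0 at a ∈ {-4}; ∂C/∂b = -3(b - 1)(b + 3) = 0 at b ∈ {-3, 1}.
The Hessian is diagonal: diag(C_aa, C_bb). Second derivatives: C_aa(-4)=6; C_bb(-3)=12, C_bb(1)=-12.
Local minima occur where both diagonal entries positive: (-4, -3). Count: 1.

1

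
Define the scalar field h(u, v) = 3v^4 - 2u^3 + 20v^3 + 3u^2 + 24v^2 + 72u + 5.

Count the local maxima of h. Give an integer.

h separates as a function of u plus a function of v, so ∇h=0 decouples.
∂h/∂u = -6(u - 4)(u + 3) = 0 at u ∈ {-3, 4}; ∂h/∂v = 12v(v + 1)(v + 4) = 0 at v ∈ {-4, -1, 0}.
The Hessian is diagonal: diag(h_uu, h_vv). Second derivatives: h_uu(-3)=42, h_uu(4)=-42; h_vv(-4)=144, h_vv(-1)=-36, h_vv(0)=48.
Local maxima occur where both diagonal entries negative: (4, -1). Count: 1.

1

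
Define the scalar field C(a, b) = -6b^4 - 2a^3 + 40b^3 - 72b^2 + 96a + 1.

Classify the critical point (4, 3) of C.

local maximum

The mixed partial ∂²C/∂a∂b is 0, so the Hessian at any point is diag(C_aa, C_bb) = diag(-12a, 24(-3b^2 + 10b - 6)).
At (4, 3): H = diag(-48, -72).
Both eigenvalues are negative, so H is negative definite: a local maximum.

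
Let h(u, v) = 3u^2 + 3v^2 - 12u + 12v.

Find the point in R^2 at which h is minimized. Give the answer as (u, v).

h(u,v) separates as P(u) + Q(v), so its minimum is min P + min Q.
P'(u) = 6u - 12 vanishes at u ∈ {2}; Q'(v) = 6v + 12 vanishes at v ∈ {-2}.
Local minima of P (where P''>0): P(2)=-12. Local minima of Q: Q(-2)=-12.
So the global minimum of h is P(2) + Q(-2) = -12 − 12 = -24, attained at (2, -2).

(2, -2)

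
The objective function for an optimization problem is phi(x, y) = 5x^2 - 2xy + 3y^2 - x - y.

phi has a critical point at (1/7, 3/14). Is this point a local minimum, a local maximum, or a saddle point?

The Hessian of phi is constant: H = [[10, -2], [-2, 6]].
det(H) = 10·6 − (-2)² = 56.
det(H) > 0 and tr(H) = 16 > 0, so H is positive definite and the point is a local minimum.

local minimum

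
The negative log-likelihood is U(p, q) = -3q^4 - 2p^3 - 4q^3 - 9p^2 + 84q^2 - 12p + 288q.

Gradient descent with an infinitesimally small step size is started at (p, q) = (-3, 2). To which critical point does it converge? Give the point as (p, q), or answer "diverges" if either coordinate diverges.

(-2, -2)

U is separable, so gradient descent decouples: p follows -∂U/∂p, q follows -∂U/∂q.
∂U/∂p = -6(p + 1)(p + 2); at p=-3 this is -12, so p increases.
∂U/∂q = -12(q - 4)(q + 2)(q + 3); at q=2 this is 480, so q decreases.
p converges to its nearest critical value -2 (a local min of the p-part); q converges to -2. The iterate converges to (-2, -2).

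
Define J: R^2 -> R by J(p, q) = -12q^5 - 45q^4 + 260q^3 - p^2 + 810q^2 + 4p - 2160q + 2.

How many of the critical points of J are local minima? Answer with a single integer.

J separates as a function of p plus a function of q, so ∇J=0 decouples.
∂J/∂p = -2(p - 2) = 0 at p ∈ {2}; ∂J/∂q = -60(q - 3)(q - 1)(q + 3)(q + 4) = 0 at q ∈ {-4, -3, 1, 3}.
The Hessian is diagonal: diag(J_pp, J_qq). Second derivatives: J_pp(2)=-2; J_qq(-4)=2100, J_qq(-3)=-1440, J_qq(1)=2400, J_qq(3)=-5040.
Local minima occur where both diagonal entries positive: none. Count: 0.

0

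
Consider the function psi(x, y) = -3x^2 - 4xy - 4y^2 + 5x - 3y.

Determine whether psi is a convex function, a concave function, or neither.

concave

psi is quadratic, so its Hessian is the constant matrix H = [[-6, -4], [-4, -8]].
det(H) = 32, tr(H) = -14.
det(H) > 0 and tr(H) < 0, so H is negative definite everywhere: concave.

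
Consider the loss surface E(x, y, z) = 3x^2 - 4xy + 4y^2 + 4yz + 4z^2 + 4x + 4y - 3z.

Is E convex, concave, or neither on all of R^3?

E is quadratic, so its Hessian is the constant matrix H = [[6, -4, 0], [-4, 8, 4], [0, 4, 8]].
Leading principal minors: 6, 32, 160.
All positive ⇒ H ≻ 0 ⇒ convex.

convex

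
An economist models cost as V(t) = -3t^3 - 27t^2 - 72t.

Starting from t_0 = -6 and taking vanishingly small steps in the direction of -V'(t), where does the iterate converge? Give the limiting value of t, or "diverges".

-4

V'(t) = -9(t + 2)(t + 4), so V'(-6) = -72.
Gradient descent moves in the -V' direction, i.e. t is increasing.
The nearest critical point in that direction is t = -4, where V'' = 18 > 0 (a local minimum). The iterate converges there.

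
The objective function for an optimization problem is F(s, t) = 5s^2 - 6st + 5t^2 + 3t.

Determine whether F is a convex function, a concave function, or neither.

F is quadratic, so its Hessian is the constant matrix H = [[10, -6], [-6, 10]].
det(H) = 64, tr(H) = 20.
det(H) > 0 and tr(H) > 0, so H is positive definite everywhere: convex.

convex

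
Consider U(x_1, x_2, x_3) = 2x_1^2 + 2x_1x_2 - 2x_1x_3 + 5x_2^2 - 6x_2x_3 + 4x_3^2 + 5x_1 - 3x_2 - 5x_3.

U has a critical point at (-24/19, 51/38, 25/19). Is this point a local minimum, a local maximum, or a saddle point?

local minimum

The Hessian is constant: H = [[4, 2, -2], [2, 10, -6], [-2, -6, 8]].
Leading principal minors: Δ₁ = 4, Δ₂ = 36, Δ₃ = 152.
All leading minors are positive, so H is positive definite: a local minimum.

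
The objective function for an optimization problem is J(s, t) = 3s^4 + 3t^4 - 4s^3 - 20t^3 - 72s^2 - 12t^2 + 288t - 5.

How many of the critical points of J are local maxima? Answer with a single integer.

J separates as a function of s plus a function of t, so ∇J=0 decouples.
∂J/∂s = 12s(s - 4)(s + 3) = 0 at s ∈ {-3, 0, 4}; ∂J/∂t = 12(t - 4)(t - 3)(t + 2) = 0 at t ∈ {-2, 3, 4}.
The Hessian is diagonal: diag(J_ss, J_tt). Second derivatives: J_ss(-3)=252, J_ss(0)=-144, J_ss(4)=336; J_tt(-2)=360, J_tt(3)=-60, J_tt(4)=72.
Local maxima occur where both diagonal entries negative: (0, 3). Count: 1.

1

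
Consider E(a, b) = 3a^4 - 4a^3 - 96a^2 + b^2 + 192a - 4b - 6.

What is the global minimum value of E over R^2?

-1290

E(a,b) separates as P(a) + Q(b) − 6, so its minimum is min P + min Q − 6.
P'(a) = 12(a - 4)(a - 1)(a + 4) vanishes at a ∈ {-4, 1, 4}; Q'(b) = 2b - 4 vanishes at b ∈ {2}.
Local minima of P (where P''>0): P(-4)=-1280, P(4)=-256. Local minima of Q: Q(2)=-4.
So the global minimum of E is P(-4) + Q(2) − 6 = -1280 − 4 − 6 = -1290, attained at (-4, 2).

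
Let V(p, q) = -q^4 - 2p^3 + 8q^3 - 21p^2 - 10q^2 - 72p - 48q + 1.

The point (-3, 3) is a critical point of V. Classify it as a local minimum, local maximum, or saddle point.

The mixed partial ∂²V/∂p∂q is 0, so the Hessian at any point is diag(V_pp, V_qq) = diag(-6(2p + 7), 4(-3q^2 + 12q - 5)).
At (-3, 3): H = diag(-6, 16).
The eigenvalues have opposite signs, so H is indefinite: a saddle point.

saddle point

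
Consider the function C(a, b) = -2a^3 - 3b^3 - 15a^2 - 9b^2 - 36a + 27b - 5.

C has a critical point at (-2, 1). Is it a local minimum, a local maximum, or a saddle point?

local maximum

The mixed partial ∂²C/∂a∂b is 0, so the Hessian at any point is diag(C_aa, C_bb) = diag(-6(2a + 5), -18(b + 1)).
At (-2, 1): H = diag(-6, -36).
Both eigenvalues are negative, so H is negative definite: a local maximum.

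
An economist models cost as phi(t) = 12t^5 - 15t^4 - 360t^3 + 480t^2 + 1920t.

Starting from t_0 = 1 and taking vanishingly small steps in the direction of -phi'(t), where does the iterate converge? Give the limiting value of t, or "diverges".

-1

phi'(t) = 60(t - 4)(t - 2)(t + 1)(t + 4), so phi'(1) = 1800.
Gradient descent moves in the -phi' direction, i.e. t is decreasing.
The nearest critical point in that direction is t = -1, where phi'' = 2700 > 0 (a local minimum). The iterate converges there.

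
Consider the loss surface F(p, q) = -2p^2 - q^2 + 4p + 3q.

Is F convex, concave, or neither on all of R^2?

F is quadratic, so its Hessian is the constant matrix H = [[-4, 0], [0, -2]].
det(H) = 8, tr(H) = -6.
det(H) > 0 and tr(H) < 0, so H is negative definite everywhere: concave.

concave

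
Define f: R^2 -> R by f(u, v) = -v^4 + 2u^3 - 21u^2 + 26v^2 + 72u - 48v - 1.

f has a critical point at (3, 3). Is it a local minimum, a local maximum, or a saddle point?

The mixed partial ∂²f/∂u∂v is 0, so the Hessian at any point is diag(f_uu, f_vv) = diag(6(2u - 7), 4(-3v^2 + 13)).
At (3, 3): H = diag(-6, -56).
Both eigenvalues are negative, so H is negative definite: a local maximum.

local maximum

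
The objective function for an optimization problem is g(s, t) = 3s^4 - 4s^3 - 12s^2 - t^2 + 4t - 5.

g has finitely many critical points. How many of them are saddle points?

2

g separates as a function of s plus a function of t, so ∇g=0 decouples.
∂g/∂s = 12s(s - 2)(s + 1) = 0 at s ∈ {-1, 0, 2}; ∂g/∂t = -2(t - 2) = 0 at t ∈ {2}.
The Hessian is diagonal: diag(g_ss, g_tt). Second derivatives: g_ss(-1)=36, g_ss(0)=-24, g_ss(2)=72; g_tt(2)=-2.
Saddle points occur where the two diagonal entries have opposite signs: (-1, 2), (2, 2). Count: 2.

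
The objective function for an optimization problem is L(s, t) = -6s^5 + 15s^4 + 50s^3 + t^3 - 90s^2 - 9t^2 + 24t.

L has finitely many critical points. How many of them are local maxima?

L separates as a function of s plus a function of t, so ∇L=0 decouples.
∂L/∂s = -30s(s - 3)(s - 1)(s + 2) = 0 at s ∈ {-2, 0, 1, 3}; ∂L/∂t = 3(t - 4)(t - 2) = 0 at t ∈ {2, 4}.
The Hessian is diagonal: diag(L_ss, L_tt). Second derivatives: L_ss(-2)=900, L_ss(0)=-180, L_ss(1)=180, L_ss(3)=-900; L_tt(2)=-6, L_tt(4)=6.
Local maxima occur where both diagonal entries negative: (0, 2), (3, 2). Count: 2.

2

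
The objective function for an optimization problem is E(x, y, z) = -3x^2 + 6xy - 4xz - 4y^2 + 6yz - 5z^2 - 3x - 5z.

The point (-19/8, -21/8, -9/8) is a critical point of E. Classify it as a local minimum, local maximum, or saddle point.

The Hessian is constant: H = [[-6, 6, -4], [6, -8, 6], [-4, 6, -10]].
Leading principal minors: Δ₁ = -6, Δ₂ = 12, Δ₃ = -64.
The minors alternate sign starting negative (−, +, −), so H is negative definite: a local maximum.

local maximum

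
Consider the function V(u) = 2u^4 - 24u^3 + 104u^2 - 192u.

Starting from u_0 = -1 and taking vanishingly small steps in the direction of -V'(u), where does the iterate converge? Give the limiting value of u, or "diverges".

2

V'(u) = 8(u - 4)(u - 3)(u - 2), so V'(-1) = -480.
Gradient descent moves in the -V' direction, i.e. u is increasing.
The nearest critical point in that direction is u = 2, where V'' = 16 > 0 (a local minimum). The iterate converges there.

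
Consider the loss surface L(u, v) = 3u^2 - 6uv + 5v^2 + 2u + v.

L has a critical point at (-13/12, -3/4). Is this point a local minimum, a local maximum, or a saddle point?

The Hessian of L is constant: H = [[6, -6], [-6, 10]].
det(H) = 6·10 − (-6)² = 24.
det(H) > 0 and tr(H) = 16 > 0, so H is positive definite and the point is a local minimum.

local minimum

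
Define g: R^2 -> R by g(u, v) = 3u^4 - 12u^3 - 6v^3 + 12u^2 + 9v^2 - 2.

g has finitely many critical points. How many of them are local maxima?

1

g separates as a function of u plus a function of v, so ∇g=0 decouples.
∂g/∂u = 12u(u - 2)(u - 1) = 0 at u ∈ {0, 1, 2}; ∂g/∂v = -18v(v - 1) = 0 at v ∈ {0, 1}.
The Hessian is diagonal: diag(g_uu, g_vv). Second derivatives: g_uu(0)=24, g_uu(1)=-12, g_uu(2)=24; g_vv(0)=18, g_vv(1)=-18.
Local maxima occur where both diagonal entries negative: (1, 1). Count: 1.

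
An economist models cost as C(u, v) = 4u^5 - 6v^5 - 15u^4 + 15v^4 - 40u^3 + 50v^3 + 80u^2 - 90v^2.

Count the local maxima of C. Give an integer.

4

C separates as a function of u plus a function of v, so ∇C=0 decouples.
∂C/∂u = 20u(u - 4)(u - 1)(u + 2) = 0 at u ∈ {-2, 0, 1, 4}; ∂C/∂v = -30v(v - 3)(v - 1)(v + 2) = 0 at v ∈ {-2, 0, 1, 3}.
The Hessian is diagonal: diag(C_uu, C_vv). Second derivatives: C_uu(-2)=-720, C_uu(0)=160, C_uu(1)=-180, C_uu(4)=1440; C_vv(-2)=900, C_vv(0)=-180, C_vv(1)=180, C_vv(3)=-900.
Local maxima occur where both diagonal entries negative: (-2, 0), (-2, 3), (1, 0), (1, 3). Count: 4.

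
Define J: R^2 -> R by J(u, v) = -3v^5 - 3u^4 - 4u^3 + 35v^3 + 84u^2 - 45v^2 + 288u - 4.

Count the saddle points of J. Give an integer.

J separates as a function of u plus a function of v, so ∇J=0 decouples.
∂J/∂u = -12(u - 4)(u + 2)(u + 3) = 0 at u ∈ {-3, -2, 4}; ∂J/∂v = -15v(v - 2)(v - 1)(v + 3) = 0 at v ∈ {-3, 0, 1, 2}.
The Hessian is diagonal: diag(J_uu, J_vv). Second derivatives: J_uu(-3)=-84, J_uu(-2)=72, J_uu(4)=-504; J_vv(-3)=900, J_vv(0)=-90, J_vv(1)=60, J_vv(2)=-150.
Saddle points occur where the two diagonal entries have opposite signs: (-3, -3), (-3, 1), (-2, 0), (-2, 2), (4, -3), (4, 1). Count: 6.

6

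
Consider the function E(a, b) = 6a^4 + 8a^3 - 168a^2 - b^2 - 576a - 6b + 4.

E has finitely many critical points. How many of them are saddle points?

E separates as a function of a plus a function of b, so ∇E=0 decouples.
∂E/∂a = 24(a - 4)(a + 2)(a + 3) = 0 at a ∈ {-3, -2, 4}; ∂E/∂b = -2(b + 3) = 0 at b ∈ {-3}.
The Hessian is diagonal: diag(E_aa, E_bb). Second derivatives: E_aa(-3)=168, E_aa(-2)=-144, E_aa(4)=1008; E_bb(-3)=-2.
Saddle points occur where the two diagonal entries have opposite signs: (-3, -3), (4, -3). Count: 2.

2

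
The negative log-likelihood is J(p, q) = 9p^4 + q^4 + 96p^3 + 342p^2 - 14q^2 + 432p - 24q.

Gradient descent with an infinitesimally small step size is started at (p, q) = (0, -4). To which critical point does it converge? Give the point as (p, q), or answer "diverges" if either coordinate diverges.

(-1, -2)

J is separable, so gradient descent decouples: p follows -∂J/∂p, q follows -∂J/∂q.
∂J/∂p = 36(p + 1)(p + 3)(p + 4); at p=0 this is 432, so p decreases.
∂J/∂q = 4(q - 3)(q + 1)(q + 2); at q=-4 this is -168, so q increases.
p converges to its nearest critical value -1 (a local min of the p-part); q converges to -2. The iterate converges to (-1, -2).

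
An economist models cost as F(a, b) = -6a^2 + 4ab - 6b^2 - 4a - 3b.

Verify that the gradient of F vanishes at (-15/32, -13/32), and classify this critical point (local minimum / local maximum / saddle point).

local maximum

∇F = (-12a + 4b - 4, 4a - 12b - 3); substituting (-15/32, -13/32) gives ∇F = (0, 0), so (-15/32, -13/32) is indeed a critical point.
The Hessian of F is constant: H = [[-12, 4], [4, -12]].
det(H) = (-12)·(-12) − 4² = 128.
det(H) > 0 and tr(H) = -24 < 0, so H is negative definite and the point is a local maximum.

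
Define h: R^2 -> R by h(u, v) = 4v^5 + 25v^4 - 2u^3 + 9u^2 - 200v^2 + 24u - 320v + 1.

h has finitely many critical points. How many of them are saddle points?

4

h separates as a function of u plus a function of v, so ∇h=0 decouples.
∂h/∂u = -6(u - 4)(u + 1) = 0 at u ∈ {-1, 4}; ∂h/∂v = 20(v - 2)(v + 1)(v + 2)(v + 4) = 0 at v ∈ {-4, -2, -1, 2}.
The Hessian is diagonal: diag(h_uu, h_vv). Second derivatives: h_uu(-1)=30, h_uu(4)=-30; h_vv(-4)=-720, h_vv(-2)=160, h_vv(-1)=-180, h_vv(2)=1440.
Saddle points occur where the two diagonal entries have opposite signs: (-1, -4), (-1, -1), (4, -2), (4, 2). Count: 4.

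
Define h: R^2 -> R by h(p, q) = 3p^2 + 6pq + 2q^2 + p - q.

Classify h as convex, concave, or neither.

neither

h is quadratic, so its Hessian is the constant matrix H = [[6, 6], [6, 4]].
det(H) = -12, tr(H) = 10.
det(H) < 0, so H is indefinite: neither convex nor concave.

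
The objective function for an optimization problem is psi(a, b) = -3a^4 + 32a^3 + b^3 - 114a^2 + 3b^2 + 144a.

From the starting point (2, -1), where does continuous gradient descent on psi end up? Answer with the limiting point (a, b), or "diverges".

(3, 0)

psi is separable, so gradient descent decouples: a follows -∂psi/∂a, b follows -∂psi/∂b.
∂psi/∂a = -12(a - 4)(a - 3)(a - 1); at a=2 this is -24, so a increases.
∂psi/∂b = 3b(b + 2); at b=-1 this is -3, so b increases.
a converges to its nearest critical value 3 (a local min of the a-part); b converges to 0. The iterate converges to (3, 0).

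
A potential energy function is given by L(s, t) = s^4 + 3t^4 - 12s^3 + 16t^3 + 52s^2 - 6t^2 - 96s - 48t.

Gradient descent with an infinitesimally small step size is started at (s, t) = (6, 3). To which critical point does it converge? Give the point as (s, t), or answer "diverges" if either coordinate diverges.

L is separable, so gradient descent decouples: s follows -∂L/∂s, t follows -∂L/∂t.
∂L/∂s = 4(s - 4)(s - 3)(s - 2); at s=6 this is 96, so s decreases.
∂L/∂t = 12(t - 1)(t + 1)(t + 4); at t=3 this is 672, so t decreases.
s converges to its nearest critical value 4 (a local min of the s-part); t converges to 1. The iterate converges to (4, 1).

(4, 1)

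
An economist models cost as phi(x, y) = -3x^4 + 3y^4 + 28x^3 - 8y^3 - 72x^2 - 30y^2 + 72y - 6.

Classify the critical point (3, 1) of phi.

saddle point

The mixed partial ∂²phi/∂x∂y is 0, so the Hessian at any point is diag(phi_xx, phi_yy) = diag(12(-3x^2 + 14x - 12), 12(3y^2 - 4y - 5)).
At (3, 1): H = diag(36, -72).
The eigenvalues have opposite signs, so H is indefinite: a saddle point.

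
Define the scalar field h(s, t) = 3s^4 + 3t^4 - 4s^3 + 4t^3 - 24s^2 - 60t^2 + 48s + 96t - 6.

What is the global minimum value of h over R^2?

-950

h(s,t) separates as P(s) + Q(t) − 6, so its minimum is min P + min Q − 6.
P'(s) = 12(s - 2)(s - 1)(s + 2) vanishes at s ∈ {-2, 1, 2}; Q'(t) = 12(t - 2)(t - 1)(t + 4) vanishes at t ∈ {-4, 1, 2}.
Local minima of P (where P''>0): P(-2)=-112, P(2)=16. Local minima of Q: Q(-4)=-832, Q(2)=32.
So the global minimum of h is P(-2) + Q(-4) − 6 = -112 − 832 − 6 = -950, attained at (-2, -4).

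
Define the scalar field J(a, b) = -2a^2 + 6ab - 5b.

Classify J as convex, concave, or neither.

neither

J is quadratic, so its Hessian is the constant matrix H = [[-4, 6], [6, 0]].
det(H) = -36, tr(H) = -4.
det(H) < 0, so H is indefinite: neither convex nor concave.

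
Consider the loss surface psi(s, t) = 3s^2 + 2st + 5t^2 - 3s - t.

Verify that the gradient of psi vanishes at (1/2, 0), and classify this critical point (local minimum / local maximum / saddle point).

∇psi = (6s + 2t - 3, 2s + 10t - 1); substituting (1/2, 0) gives ∇psi = (0, 0), so (1/2, 0) is indeed a critical point.
The Hessian of psi is constant: H = [[6, 2], [2, 10]].
det(H) = 6·10 − 2² = 56.
det(H) > 0 and tr(H) = 16 > 0, so H is positive definite and the point is a local minimum.

local minimum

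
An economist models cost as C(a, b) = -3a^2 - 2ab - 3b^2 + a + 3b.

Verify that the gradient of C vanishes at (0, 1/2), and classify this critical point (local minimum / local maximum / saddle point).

∇C = (-6a - 2b + 1, -2a - 6b + 3); substituting (0, 1/2) gives ∇C = (0, 0), so (0, 1/2) is indeed a critical point.
The Hessian of C is constant: H = [[-6, -2], [-2, -6]].
det(H) = (-6)·(-6) − (-2)² = 32.
det(H) > 0 and tr(H) = -12 < 0, so H is negative definite and the point is a local maximum.

local maximum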